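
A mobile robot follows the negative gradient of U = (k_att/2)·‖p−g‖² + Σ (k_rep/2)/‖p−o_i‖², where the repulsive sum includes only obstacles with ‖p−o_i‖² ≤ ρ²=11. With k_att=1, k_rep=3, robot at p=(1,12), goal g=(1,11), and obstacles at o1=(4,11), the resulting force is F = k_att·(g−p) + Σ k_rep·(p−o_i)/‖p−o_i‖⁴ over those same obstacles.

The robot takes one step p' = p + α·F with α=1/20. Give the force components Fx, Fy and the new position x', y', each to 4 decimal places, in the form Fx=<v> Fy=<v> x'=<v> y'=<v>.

F_att = 1·(g−p) = 1·(0,-1) = (0.0000,-1.0000)
o1: d²=10 ≤ ρ²=11; F_rep = 3·(-3,1)/10² = (-0.0900,0.0300)
F = F_att + ΣF_rep = (-0.0900,-0.9700)
p' = p + 1/20·F = (0.9955,11.9515)

Fx=-0.0900 Fy=-0.9700 x'=0.9955 y'=11.9515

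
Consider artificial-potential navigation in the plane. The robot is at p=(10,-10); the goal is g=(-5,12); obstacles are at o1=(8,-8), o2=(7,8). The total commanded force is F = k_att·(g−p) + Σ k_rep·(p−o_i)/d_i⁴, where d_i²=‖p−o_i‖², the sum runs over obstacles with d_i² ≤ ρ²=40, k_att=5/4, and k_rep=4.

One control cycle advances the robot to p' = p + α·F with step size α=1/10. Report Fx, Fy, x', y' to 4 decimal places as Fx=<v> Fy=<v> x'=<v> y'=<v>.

Fx=-18.6250 Fy=27.3750 x'=8.1375 y'=-7.2625

F_att = 5/4·(g−p) = 5/4·(-15,22) = (-18.7500,27.5000)
o1: d²=8 ≤ ρ²=40; F_rep = 4·(2,-2)/8² = (0.1250,-0.1250)
o2: d²=333 > ρ²=40 → inactive
F = F_att + ΣF_rep = (-18.6250,27.3750)
p' = p + 1/10·F = (8.1375,-7.2625)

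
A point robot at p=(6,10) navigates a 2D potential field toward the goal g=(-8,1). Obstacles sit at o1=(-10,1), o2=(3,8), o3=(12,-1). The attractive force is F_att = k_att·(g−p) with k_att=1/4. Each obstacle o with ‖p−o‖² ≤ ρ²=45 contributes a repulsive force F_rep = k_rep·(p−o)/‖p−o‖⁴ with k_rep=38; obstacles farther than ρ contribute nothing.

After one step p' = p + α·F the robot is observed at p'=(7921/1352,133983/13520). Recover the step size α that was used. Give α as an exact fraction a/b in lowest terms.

α = 1/20

F_att = 1/4·(g−p) = 1/4·(-14,-9) = (-3.5000,-2.2500)
o1: d²=337 > ρ²=45 → inactive
o2: d²=13 ≤ ρ²=45; F_rep = 38·(3,2)/13² = (0.6746,0.4497)
o3: d²=157 > ρ²=45 → inactive
F = F_att + ΣF_rep = (-2.8254,-1.8003)
Δp = p'−p = (-0.1413,-0.0900); α = Δx/Fx = (-191/1352) / (-955/338) = 1/20
check: Δy/Fy = (-1217/13520) / (-1217/676) = 1/20 ✓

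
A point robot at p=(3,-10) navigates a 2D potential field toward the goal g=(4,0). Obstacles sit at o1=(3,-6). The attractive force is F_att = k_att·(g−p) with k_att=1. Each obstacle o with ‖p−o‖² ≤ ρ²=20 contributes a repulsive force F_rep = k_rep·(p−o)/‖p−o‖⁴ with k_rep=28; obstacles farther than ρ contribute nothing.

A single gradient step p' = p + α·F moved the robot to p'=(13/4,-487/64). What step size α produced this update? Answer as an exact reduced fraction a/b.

F_att = 1·(g−p) = 1·(1,10) = (1.0000,10.0000)
o1: d²=16 ≤ ρ²=20; F_rep = 28·(0,-4)/16² = (0.0000,-0.4375)
F = F_att + ΣF_rep = (1.0000,9.5625)
Δp = p'−p = (0.2500,2.3906); α = Δx/Fx = (1/4) / (1) = 1/4
check: Δy/Fy = (153/64) / (153/16) = 1/4 ✓

α = 1/4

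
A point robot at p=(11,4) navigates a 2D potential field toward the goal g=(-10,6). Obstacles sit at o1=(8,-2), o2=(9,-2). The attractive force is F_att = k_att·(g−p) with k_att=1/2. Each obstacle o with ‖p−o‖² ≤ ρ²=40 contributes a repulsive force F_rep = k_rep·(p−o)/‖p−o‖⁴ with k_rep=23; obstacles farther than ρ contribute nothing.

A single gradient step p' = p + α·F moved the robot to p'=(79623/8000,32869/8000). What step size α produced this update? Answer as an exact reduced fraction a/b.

F_att = 1/2·(g−p) = 1/2·(-21,2) = (-10.5000,1.0000)
o1: d²=45 > ρ²=40 → inactive
o2: d²=40 ≤ ρ²=40; F_rep = 23·(2,6)/40² = (0.0288,0.0862)
F = F_att + ΣF_rep = (-10.4712,1.0862)
Δp = p'−p = (-1.0471,0.1086); α = Δx/Fx = (-8377/8000) / (-8377/800) = 1/10
check: Δy/Fy = (869/8000) / (869/800) = 1/10 ✓

α = 1/10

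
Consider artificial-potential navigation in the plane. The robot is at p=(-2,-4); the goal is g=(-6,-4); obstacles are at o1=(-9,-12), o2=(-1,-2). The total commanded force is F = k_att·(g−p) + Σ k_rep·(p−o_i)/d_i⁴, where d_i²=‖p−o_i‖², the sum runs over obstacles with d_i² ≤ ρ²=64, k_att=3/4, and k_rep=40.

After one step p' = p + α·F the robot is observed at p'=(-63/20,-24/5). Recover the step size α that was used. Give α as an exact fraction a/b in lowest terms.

α = 1/4

F_att = 3/4·(g−p) = 3/4·(-4,0) = (-3.0000,0.0000)
o1: d²=113 > ρ²=64 → inactive
o2: d²=5 ≤ ρ²=64; F_rep = 40·(-1,-2)/5² = (-1.6000,-3.2000)
F = F_att + ΣF_rep = (-4.6000,-3.2000)
Δp = p'−p = (-1.1500,-0.8000); α = Δx/Fx = (-23/20) / (-23/5) = 1/4
check: Δy/Fy = (-4/5) / (-16/5) = 1/4 ✓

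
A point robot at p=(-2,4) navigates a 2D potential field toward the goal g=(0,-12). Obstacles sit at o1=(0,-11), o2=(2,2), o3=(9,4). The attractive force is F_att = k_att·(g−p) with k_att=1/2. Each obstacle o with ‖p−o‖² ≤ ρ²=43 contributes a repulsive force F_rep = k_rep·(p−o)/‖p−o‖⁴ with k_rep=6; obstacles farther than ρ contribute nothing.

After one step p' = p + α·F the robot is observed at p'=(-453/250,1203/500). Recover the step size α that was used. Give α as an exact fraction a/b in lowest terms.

F_att = 1/2·(g−p) = 1/2·(2,-16) = (1.0000,-8.0000)
o1: d²=229 > ρ²=43 → inactive
o2: d²=20 ≤ ρ²=43; F_rep = 6·(-4,2)/20² = (-0.0600,0.0300)
o3: d²=121 > ρ²=43 → inactive
F = F_att + ΣF_rep = (0.9400,-7.9700)
Δp = p'−p = (0.1880,-1.5940); α = Δx/Fx = (47/250) / (47/50) = 1/5
check: Δy/Fy = (-797/500) / (-797/100) = 1/5 ✓

α = 1/5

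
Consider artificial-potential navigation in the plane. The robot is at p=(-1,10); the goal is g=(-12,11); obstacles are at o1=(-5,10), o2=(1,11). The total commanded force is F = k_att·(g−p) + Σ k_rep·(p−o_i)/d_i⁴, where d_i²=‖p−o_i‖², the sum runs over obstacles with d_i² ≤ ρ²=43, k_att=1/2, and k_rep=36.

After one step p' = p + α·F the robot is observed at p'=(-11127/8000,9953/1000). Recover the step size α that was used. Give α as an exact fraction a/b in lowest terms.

α = 1/20

F_att = 1/2·(g−p) = 1/2·(-11,1) = (-5.5000,0.5000)
o1: d²=16 ≤ ρ²=43; F_rep = 36·(4,0)/16² = (0.5625,0.0000)
o2: d²=5 ≤ ρ²=43; F_rep = 36·(-2,-1)/5² = (-2.8800,-1.4400)
F = F_att + ΣF_rep = (-7.8175,-0.9400)
Δp = p'−p = (-0.3909,-0.0470); α = Δx/Fx = (-3127/8000) / (-3127/400) = 1/20
check: Δy/Fy = (-47/1000) / (-47/50) = 1/20 ✓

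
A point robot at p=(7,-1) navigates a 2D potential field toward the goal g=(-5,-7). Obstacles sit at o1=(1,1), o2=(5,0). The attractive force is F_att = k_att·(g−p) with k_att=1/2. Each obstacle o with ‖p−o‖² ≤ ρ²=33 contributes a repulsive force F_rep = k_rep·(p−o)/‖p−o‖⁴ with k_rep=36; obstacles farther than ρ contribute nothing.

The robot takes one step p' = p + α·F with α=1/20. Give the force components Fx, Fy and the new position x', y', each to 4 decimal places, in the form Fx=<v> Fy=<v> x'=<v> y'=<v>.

F_att = 1/2·(g−p) = 1/2·(-12,-6) = (-6.0000,-3.0000)
o1: d²=40 > ρ²=33 → inactive
o2: d²=5 ≤ ρ²=33; F_rep = 36·(2,-1)/5² = (2.8800,-1.4400)
F = F_att + ΣF_rep = (-3.1200,-4.4400)
p' = p + 1/20·F = (6.8440,-1.2220)

Fx=-3.1200 Fy=-4.4400 x'=6.8440 y'=-1.2220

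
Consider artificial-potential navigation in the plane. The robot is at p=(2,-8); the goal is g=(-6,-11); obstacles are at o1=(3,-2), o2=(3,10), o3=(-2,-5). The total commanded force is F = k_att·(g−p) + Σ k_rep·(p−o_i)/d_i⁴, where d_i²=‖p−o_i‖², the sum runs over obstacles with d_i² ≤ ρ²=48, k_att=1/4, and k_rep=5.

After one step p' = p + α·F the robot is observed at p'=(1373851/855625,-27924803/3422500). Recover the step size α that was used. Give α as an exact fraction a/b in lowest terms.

F_att = 1/4·(g−p) = 1/4·(-8,-3) = (-2.0000,-0.7500)
o1: d²=37 ≤ ρ²=48; F_rep = 5·(-1,-6)/37² = (-0.0037,-0.0219)
o2: d²=325 > ρ²=48 → inactive
o3: d²=25 ≤ ρ²=48; F_rep = 5·(4,-3)/25² = (0.0320,-0.0240)
F = F_att + ΣF_rep = (-1.9717,-0.7959)
Δp = p'−p = (-0.3943,-0.1592); α = Δx/Fx = (-337399/855625) / (-337399/171125) = 1/5
check: Δy/Fy = (-544803/3422500) / (-544803/684500) = 1/5 ✓

α = 1/5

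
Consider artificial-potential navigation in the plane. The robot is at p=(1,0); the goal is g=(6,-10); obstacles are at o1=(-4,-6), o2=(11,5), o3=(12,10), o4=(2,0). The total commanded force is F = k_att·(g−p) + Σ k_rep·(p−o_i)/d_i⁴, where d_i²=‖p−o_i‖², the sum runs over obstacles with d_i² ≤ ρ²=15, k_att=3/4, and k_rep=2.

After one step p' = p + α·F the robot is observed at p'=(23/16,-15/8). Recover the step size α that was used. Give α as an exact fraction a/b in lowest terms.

F_att = 3/4·(g−p) = 3/4·(5,-10) = (3.7500,-7.5000)
o1: d²=61 > ρ²=15 → inactive
o2: d²=125 > ρ²=15 → inactive
o3: d²=221 > ρ²=15 → inactive
o4: d²=1 ≤ ρ²=15; F_rep = 2·(-1,0)/1² = (-2.0000,0.0000)
F = F_att + ΣF_rep = (1.7500,-7.5000)
Δp = p'−p = (0.4375,-1.8750); α = Δx/Fx = (7/16) / (7/4) = 1/4
check: Δy/Fy = (-15/8) / (-15/2) = 1/4 ✓

α = 1/4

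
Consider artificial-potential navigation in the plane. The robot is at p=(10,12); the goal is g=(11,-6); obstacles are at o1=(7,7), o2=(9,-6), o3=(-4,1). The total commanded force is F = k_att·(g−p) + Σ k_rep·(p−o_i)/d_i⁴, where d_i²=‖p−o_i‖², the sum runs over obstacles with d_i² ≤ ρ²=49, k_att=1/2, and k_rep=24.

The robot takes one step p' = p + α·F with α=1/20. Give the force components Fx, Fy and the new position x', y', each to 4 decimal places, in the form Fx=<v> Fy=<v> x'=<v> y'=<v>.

F_att = 1/2·(g−p) = 1/2·(1,-18) = (0.5000,-9.0000)
o1: d²=34 ≤ ρ²=49; F_rep = 24·(3,5)/34² = (0.0623,0.1038)
o2: d²=325 > ρ²=49 → inactive
o3: d²=317 > ρ²=49 → inactive
F = F_att + ΣF_rep = (0.5623,-8.8962)
p' = p + 1/20·F = (10.0281,11.5552)

Fx=0.5623 Fy=-8.8962 x'=10.0281 y'=11.5552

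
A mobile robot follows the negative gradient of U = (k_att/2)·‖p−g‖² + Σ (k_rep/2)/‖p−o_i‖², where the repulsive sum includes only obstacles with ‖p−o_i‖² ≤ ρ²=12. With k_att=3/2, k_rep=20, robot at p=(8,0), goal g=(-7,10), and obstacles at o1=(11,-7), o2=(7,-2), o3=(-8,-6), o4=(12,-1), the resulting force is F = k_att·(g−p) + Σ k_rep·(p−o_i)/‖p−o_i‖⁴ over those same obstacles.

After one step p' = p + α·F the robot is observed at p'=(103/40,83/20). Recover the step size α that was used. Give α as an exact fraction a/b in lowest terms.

F_att = 3/2·(g−p) = 3/2·(-15,10) = (-22.5000,15.0000)
o1: d²=58 > ρ²=12 → inactive
o2: d²=5 ≤ ρ²=12; F_rep = 20·(1,2)/5² = (0.8000,1.6000)
o3: d²=292 > ρ²=12 → inactive
o4: d²=17 > ρ²=12 → inactive
F = F_att + ΣF_rep = (-21.7000,16.6000)
Δp = p'−p = (-5.4250,4.1500); α = Δx/Fx = (-217/40) / (-217/10) = 1/4
check: Δy/Fy = (83/20) / (83/5) = 1/4 ✓

α = 1/4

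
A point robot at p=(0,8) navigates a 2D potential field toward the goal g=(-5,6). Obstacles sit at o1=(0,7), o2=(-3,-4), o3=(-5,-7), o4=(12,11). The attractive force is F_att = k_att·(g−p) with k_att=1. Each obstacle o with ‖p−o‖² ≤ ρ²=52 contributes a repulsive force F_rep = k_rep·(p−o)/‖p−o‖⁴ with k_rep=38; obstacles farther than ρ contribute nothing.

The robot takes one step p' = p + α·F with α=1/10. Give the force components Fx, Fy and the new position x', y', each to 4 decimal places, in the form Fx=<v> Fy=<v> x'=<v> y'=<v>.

F_att = 1·(g−p) = 1·(-5,-2) = (-5.0000,-2.0000)
o1: d²=1 ≤ ρ²=52; F_rep = 38·(0,1)/1² = (0.0000,38.0000)
o2: d²=153 > ρ²=52 → inactive
o3: d²=250 > ρ²=52 → inactive
o4: d²=153 > ρ²=52 → inactive
F = F_att + ΣF_rep = (-5.0000,36.0000)
p' = p + 1/10·F = (-0.5000,11.6000)

Fx=-5.0000 Fy=36.0000 x'=-0.5000 y'=11.6000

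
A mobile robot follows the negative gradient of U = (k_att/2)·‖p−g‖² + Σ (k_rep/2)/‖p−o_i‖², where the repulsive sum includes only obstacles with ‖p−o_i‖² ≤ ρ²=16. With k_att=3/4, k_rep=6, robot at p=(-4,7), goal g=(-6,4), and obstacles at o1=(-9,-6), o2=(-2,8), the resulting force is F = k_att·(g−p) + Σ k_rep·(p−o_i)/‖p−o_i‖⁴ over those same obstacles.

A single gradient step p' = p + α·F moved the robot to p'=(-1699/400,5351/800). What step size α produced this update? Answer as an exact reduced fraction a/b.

α = 1/8

F_att = 3/4·(g−p) = 3/4·(-2,-3) = (-1.5000,-2.2500)
o1: d²=194 > ρ²=16 → inactive
o2: d²=5 ≤ ρ²=16; F_rep = 6·(-2,-1)/5² = (-0.4800,-0.2400)
F = F_att + ΣF_rep = (-1.9800,-2.4900)
Δp = p'−p = (-0.2475,-0.3113); α = Δx/Fx = (-99/400) / (-99/50) = 1/8
check: Δy/Fy = (-249/800) / (-249/100) = 1/8 ✓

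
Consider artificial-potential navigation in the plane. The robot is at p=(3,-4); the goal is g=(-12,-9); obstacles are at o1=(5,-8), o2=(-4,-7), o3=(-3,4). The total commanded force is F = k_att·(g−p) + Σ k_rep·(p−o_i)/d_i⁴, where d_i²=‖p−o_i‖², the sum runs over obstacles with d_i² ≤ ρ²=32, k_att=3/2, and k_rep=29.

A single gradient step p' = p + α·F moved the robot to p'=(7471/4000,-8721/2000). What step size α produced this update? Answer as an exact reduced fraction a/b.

α = 1/20

F_att = 3/2·(g−p) = 3/2·(-15,-5) = (-22.5000,-7.5000)
o1: d²=20 ≤ ρ²=32; F_rep = 29·(-2,4)/20² = (-0.1450,0.2900)
o2: d²=58 > ρ²=32 → inactive
o3: d²=100 > ρ²=32 → inactive
F = F_att + ΣF_rep = (-22.6450,-7.2100)
Δp = p'−p = (-1.1322,-0.3605); α = Δx/Fx = (-4529/4000) / (-4529/200) = 1/20
check: Δy/Fy = (-721/2000) / (-721/100) = 1/20 ✓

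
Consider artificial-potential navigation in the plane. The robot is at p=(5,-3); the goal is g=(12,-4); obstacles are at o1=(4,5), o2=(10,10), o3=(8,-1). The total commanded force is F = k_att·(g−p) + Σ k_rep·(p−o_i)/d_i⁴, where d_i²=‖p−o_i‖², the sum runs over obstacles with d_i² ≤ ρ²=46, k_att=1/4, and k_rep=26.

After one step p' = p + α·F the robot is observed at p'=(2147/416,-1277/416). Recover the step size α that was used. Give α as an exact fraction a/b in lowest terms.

F_att = 1/4·(g−p) = 1/4·(7,-1) = (1.7500,-0.2500)
o1: d²=65 > ρ²=46 → inactive
o2: d²=194 > ρ²=46 → inactive
o3: d²=13 ≤ ρ²=46; F_rep = 26·(-3,-2)/13² = (-0.4615,-0.3077)
F = F_att + ΣF_rep = (1.2885,-0.5577)
Δp = p'−p = (0.1611,-0.0697); α = Δx/Fx = (67/416) / (67/52) = 1/8
check: Δy/Fy = (-29/416) / (-29/52) = 1/8 ✓

α = 1/8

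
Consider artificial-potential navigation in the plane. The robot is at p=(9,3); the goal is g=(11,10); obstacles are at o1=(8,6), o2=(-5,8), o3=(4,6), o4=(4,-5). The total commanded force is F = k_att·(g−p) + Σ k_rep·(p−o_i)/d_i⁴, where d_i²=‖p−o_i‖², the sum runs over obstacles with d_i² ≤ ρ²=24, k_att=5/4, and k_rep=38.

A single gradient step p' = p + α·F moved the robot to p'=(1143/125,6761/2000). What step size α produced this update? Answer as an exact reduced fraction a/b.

F_att = 5/4·(g−p) = 5/4·(2,7) = (2.5000,8.7500)
o1: d²=10 ≤ ρ²=24; F_rep = 38·(1,-3)/10² = (0.3800,-1.1400)
o2: d²=221 > ρ²=24 → inactive
o3: d²=34 > ρ²=24 → inactive
o4: d²=89 > ρ²=24 → inactive
F = F_att + ΣF_rep = (2.8800,7.6100)
Δp = p'−p = (0.1440,0.3805); α = Δx/Fx = (18/125) / (72/25) = 1/20
check: Δy/Fy = (761/2000) / (761/100) = 1/20 ✓

α = 1/20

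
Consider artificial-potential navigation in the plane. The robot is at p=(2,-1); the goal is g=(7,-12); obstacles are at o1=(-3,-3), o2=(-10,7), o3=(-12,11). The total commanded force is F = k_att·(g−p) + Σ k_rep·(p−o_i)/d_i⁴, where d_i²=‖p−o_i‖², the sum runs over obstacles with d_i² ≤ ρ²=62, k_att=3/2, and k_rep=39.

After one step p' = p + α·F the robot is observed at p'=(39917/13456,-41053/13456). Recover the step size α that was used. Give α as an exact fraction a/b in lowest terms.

F_att = 3/2·(g−p) = 3/2·(5,-11) = (7.5000,-16.5000)
o1: d²=29 ≤ ρ²=62; F_rep = 39·(5,2)/29² = (0.2319,0.0927)
o2: d²=208 > ρ²=62 → inactive
o3: d²=340 > ρ²=62 → inactive
F = F_att + ΣF_rep = (7.7319,-16.4073)
Δp = p'−p = (0.9665,-2.0509); α = Δx/Fx = (13005/13456) / (13005/1682) = 1/8
check: Δy/Fy = (-27597/13456) / (-27597/1682) = 1/8 ✓

α = 1/8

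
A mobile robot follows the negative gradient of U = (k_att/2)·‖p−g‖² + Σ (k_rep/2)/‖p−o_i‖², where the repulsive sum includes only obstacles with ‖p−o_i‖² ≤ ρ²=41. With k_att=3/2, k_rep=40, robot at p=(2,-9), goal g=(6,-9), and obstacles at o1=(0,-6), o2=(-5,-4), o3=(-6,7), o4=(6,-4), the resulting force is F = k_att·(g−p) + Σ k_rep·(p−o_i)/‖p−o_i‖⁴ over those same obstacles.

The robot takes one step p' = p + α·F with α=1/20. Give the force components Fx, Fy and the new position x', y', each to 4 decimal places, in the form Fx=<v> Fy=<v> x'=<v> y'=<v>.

Fx=6.3782 Fy=-0.8290 x'=2.3189 y'=-9.0415

F_att = 3/2·(g−p) = 3/2·(4,0) = (6.0000,0.0000)
o1: d²=13 ≤ ρ²=41; F_rep = 40·(2,-3)/13² = (0.4734,-0.7101)
o2: d²=74 > ρ²=41 → inactive
o3: d²=320 > ρ²=41 → inactive
o4: d²=41 ≤ ρ²=41; F_rep = 40·(-4,-5)/41² = (-0.0952,-0.1190)
F = F_att + ΣF_rep = (6.3782,-0.8290)
p' = p + 1/20·F = (2.3189,-9.0415)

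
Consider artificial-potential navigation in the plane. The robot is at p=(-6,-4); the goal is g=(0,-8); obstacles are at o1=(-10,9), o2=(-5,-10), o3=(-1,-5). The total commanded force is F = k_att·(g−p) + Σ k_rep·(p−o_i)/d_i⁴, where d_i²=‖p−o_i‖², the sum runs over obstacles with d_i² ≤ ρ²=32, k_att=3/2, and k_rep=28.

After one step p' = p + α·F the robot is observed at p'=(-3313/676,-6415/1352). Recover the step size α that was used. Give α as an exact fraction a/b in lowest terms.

α = 1/8

F_att = 3/2·(g−p) = 3/2·(6,-4) = (9.0000,-6.0000)
o1: d²=185 > ρ²=32 → inactive
o2: d²=37 > ρ²=32 → inactive
o3: d²=26 ≤ ρ²=32; F_rep = 28·(-5,1)/26² = (-0.2071,0.0414)
F = F_att + ΣF_rep = (8.7929,-5.9586)
Δp = p'−p = (1.0991,-0.7448); α = Δx/Fx = (743/676) / (1486/169) = 1/8
check: Δy/Fy = (-1007/1352) / (-1007/169) = 1/8 ✓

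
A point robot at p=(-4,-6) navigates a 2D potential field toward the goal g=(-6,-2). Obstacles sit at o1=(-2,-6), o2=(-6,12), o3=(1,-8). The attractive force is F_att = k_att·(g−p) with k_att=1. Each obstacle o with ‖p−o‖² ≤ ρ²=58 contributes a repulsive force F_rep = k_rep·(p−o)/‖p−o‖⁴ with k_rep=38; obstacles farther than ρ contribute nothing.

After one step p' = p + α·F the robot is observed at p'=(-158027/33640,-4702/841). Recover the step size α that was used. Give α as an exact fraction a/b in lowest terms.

F_att = 1·(g−p) = 1·(-2,4) = (-2.0000,4.0000)
o1: d²=4 ≤ ρ²=58; F_rep = 38·(-2,0)/4² = (-4.7500,0.0000)
o2: d²=328 > ρ²=58 → inactive
o3: d²=29 ≤ ρ²=58; F_rep = 38·(-5,2)/29² = (-0.2259,0.0904)
F = F_att + ΣF_rep = (-6.9759,4.0904)
Δp = p'−p = (-0.6976,0.4090); α = Δx/Fx = (-23467/33640) / (-23467/3364) = 1/10
check: Δy/Fy = (344/841) / (3440/841) = 1/10 ✓

α = 1/10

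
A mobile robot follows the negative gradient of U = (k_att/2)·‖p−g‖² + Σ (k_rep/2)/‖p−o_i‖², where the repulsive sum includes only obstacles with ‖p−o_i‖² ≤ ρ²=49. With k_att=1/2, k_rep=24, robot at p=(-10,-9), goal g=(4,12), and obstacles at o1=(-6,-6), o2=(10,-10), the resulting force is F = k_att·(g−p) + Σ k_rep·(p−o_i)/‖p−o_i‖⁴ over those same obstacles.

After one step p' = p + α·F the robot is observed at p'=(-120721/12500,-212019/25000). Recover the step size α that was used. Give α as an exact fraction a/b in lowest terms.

α = 1/20

F_att = 1/2·(g−p) = 1/2·(14,21) = (7.0000,10.5000)
o1: d²=25 ≤ ρ²=49; F_rep = 24·(-4,-3)/25² = (-0.1536,-0.1152)
o2: d²=401 > ρ²=49 → inactive
F = F_att + ΣF_rep = (6.8464,10.3848)
Δp = p'−p = (0.3423,0.5192); α = Δx/Fx = (4279/12500) / (4279/625) = 1/20
check: Δy/Fy = (12981/25000) / (12981/1250) = 1/20 ✓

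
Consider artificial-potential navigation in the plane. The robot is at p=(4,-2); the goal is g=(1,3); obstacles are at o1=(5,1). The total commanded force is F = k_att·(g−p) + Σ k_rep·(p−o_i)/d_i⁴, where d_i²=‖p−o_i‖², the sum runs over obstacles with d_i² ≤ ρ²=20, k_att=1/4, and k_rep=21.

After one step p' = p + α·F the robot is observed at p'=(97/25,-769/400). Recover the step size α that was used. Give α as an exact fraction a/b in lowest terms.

F_att = 1/4·(g−p) = 1/4·(-3,5) = (-0.7500,1.2500)
o1: d²=10 ≤ ρ²=20; F_rep = 21·(-1,-3)/10² = (-0.2100,-0.6300)
F = F_att + ΣF_rep = (-0.9600,0.6200)
Δp = p'−p = (-0.1200,0.0775); α = Δx/Fx = (-3/25) / (-24/25) = 1/8
check: Δy/Fy = (31/400) / (31/50) = 1/8 ✓

α = 1/8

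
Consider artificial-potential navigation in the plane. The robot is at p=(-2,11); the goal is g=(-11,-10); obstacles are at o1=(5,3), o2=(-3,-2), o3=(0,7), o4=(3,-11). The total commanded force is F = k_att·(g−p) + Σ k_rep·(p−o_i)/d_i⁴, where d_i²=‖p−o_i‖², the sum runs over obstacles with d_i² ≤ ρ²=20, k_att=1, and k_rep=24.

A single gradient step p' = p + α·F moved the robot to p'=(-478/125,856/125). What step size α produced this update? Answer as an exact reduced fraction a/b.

F_att = 1·(g−p) = 1·(-9,-21) = (-9.0000,-21.0000)
o1: d²=113 > ρ²=20 → inactive
o2: d²=170 > ρ²=20 → inactive
o3: d²=20 ≤ ρ²=20; F_rep = 24·(-2,4)/20² = (-0.1200,0.2400)
o4: d²=509 > ρ²=20 → inactive
F = F_att + ΣF_rep = (-9.1200,-20.7600)
Δp = p'−p = (-1.8240,-4.1520); α = Δx/Fx = (-228/125) / (-228/25) = 1/5
check: Δy/Fy = (-519/125) / (-519/25) = 1/5 ✓

α = 1/5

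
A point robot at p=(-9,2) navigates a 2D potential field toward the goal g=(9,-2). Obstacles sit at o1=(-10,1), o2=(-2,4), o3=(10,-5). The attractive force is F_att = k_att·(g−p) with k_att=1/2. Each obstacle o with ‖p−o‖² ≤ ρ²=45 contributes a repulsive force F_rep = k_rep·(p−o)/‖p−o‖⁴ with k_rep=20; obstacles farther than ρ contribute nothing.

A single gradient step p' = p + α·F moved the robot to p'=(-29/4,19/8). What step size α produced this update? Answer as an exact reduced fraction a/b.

F_att = 1/2·(g−p) = 1/2·(18,-4) = (9.0000,-2.0000)
o1: d²=2 ≤ ρ²=45; F_rep = 20·(1,1)/2² = (5.0000,5.0000)
o2: d²=53 > ρ²=45 → inactive
o3: d²=410 > ρ²=45 → inactive
F = F_att + ΣF_rep = (14.0000,3.0000)
Δp = p'−p = (1.7500,0.3750); α = Δx/Fx = (7/4) / (14) = 1/8
check: Δy/Fy = (3/8) / (3) = 1/8 ✓

α = 1/8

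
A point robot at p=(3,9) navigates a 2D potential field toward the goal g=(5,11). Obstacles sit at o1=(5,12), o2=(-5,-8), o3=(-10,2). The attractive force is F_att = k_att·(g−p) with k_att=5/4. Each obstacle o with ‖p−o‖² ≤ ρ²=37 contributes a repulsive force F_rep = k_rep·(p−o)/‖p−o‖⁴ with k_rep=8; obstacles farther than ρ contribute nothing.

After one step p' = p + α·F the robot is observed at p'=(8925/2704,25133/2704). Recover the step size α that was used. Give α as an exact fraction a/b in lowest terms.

α = 1/8

F_att = 5/4·(g−p) = 5/4·(2,2) = (2.5000,2.5000)
o1: d²=13 ≤ ρ²=37; F_rep = 8·(-2,-3)/13² = (-0.0947,-0.1420)
o2: d²=353 > ρ²=37 → inactive
o3: d²=218 > ρ²=37 → inactive
F = F_att + ΣF_rep = (2.4053,2.3580)
Δp = p'−p = (0.3007,0.2947); α = Δx/Fx = (813/2704) / (813/338) = 1/8
check: Δy/Fy = (797/2704) / (797/338) = 1/8 ✓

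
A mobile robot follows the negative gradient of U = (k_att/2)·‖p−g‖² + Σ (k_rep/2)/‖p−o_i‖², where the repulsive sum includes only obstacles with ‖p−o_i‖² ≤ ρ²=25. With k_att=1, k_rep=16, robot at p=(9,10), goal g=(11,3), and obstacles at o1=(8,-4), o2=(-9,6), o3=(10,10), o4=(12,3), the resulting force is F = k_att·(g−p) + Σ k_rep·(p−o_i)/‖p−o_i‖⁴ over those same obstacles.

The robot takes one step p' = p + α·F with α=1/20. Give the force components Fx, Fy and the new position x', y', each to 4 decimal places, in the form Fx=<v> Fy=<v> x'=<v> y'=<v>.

Fx=-14.0000 Fy=-7.0000 x'=8.3000 y'=9.6500

F_att = 1·(g−p) = 1·(2,-7) = (2.0000,-7.0000)
o1: d²=197 > ρ²=25 → inactive
o2: d²=340 > ρ²=25 → inactive
o3: d²=1 ≤ ρ²=25; F_rep = 16·(-1,0)/1² = (-16.0000,0.0000)
o4: d²=58 > ρ²=25 → inactive
F = F_att + ΣF_rep = (-14.0000,-7.0000)
p' = p + 1/20·F = (8.3000,9.6500)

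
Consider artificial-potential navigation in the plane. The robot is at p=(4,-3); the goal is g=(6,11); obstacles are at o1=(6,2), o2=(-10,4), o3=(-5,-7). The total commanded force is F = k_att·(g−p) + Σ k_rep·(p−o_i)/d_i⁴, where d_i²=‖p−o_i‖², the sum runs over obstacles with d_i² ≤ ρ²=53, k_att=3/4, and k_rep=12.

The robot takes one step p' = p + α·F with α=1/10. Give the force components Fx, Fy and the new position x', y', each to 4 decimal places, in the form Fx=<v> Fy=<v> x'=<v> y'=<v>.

Fx=1.4715 Fy=10.4287 x'=4.1471 y'=-1.9571

F_att = 3/4·(g−p) = 3/4·(2,14) = (1.5000,10.5000)
o1: d²=29 ≤ ρ²=53; F_rep = 12·(-2,-5)/29² = (-0.0285,-0.0713)
o2: d²=245 > ρ²=53 → inactive
o3: d²=97 > ρ²=53 → inactive
F = F_att + ΣF_rep = (1.4715,10.4287)
p' = p + 1/10·F = (4.1471,-1.9571)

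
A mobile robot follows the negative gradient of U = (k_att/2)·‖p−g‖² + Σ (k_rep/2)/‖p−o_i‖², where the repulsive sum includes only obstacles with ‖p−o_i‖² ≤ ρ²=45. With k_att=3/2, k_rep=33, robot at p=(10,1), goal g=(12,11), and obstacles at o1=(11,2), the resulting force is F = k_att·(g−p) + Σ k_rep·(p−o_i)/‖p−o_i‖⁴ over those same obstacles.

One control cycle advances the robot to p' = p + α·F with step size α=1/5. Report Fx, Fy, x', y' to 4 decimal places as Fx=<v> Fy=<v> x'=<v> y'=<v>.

Fx=-5.2500 Fy=6.7500 x'=8.9500 y'=2.3500

F_att = 3/2·(g−p) = 3/2·(2,10) = (3.0000,15.0000)
o1: d²=2 ≤ ρ²=45; F_rep = 33·(-1,-1)/2² = (-8.2500,-8.2500)
F = F_att + ΣF_rep = (-5.2500,6.7500)
p' = p + 1/5·F = (8.9500,2.3500)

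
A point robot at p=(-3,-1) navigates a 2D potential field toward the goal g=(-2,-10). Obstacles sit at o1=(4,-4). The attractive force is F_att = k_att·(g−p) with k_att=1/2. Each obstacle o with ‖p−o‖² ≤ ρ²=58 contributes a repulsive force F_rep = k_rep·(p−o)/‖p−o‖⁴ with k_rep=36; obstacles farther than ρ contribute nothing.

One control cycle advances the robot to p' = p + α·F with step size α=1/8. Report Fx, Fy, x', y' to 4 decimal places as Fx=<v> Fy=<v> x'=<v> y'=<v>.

F_att = 1/2·(g−p) = 1/2·(1,-9) = (0.5000,-4.5000)
o1: d²=58 ≤ ρ²=58; F_rep = 36·(-7,3)/58² = (-0.0749,0.0321)
F = F_att + ΣF_rep = (0.4251,-4.4679)
p' = p + 1/8·F = (-2.9469,-1.5585)

Fx=0.4251 Fy=-4.4679 x'=-2.9469 y'=-1.5585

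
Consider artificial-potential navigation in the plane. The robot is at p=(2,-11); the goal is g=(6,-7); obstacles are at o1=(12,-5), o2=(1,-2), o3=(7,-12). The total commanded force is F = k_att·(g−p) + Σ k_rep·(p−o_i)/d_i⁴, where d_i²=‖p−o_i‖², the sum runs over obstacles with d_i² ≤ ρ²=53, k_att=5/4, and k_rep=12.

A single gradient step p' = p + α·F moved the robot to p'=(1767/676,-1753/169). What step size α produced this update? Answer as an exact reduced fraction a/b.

α = 1/8

F_att = 5/4·(g−p) = 5/4·(4,4) = (5.0000,5.0000)
o1: d²=136 > ρ²=53 → inactive
o2: d²=82 > ρ²=53 → inactive
o3: d²=26 ≤ ρ²=53; F_rep = 12·(-5,1)/26² = (-0.0888,0.0178)
F = F_att + ΣF_rep = (4.9112,5.0178)
Δp = p'−p = (0.6139,0.6272); α = Δx/Fx = (415/676) / (830/169) = 1/8
check: Δy/Fy = (106/169) / (848/169) = 1/8 ✓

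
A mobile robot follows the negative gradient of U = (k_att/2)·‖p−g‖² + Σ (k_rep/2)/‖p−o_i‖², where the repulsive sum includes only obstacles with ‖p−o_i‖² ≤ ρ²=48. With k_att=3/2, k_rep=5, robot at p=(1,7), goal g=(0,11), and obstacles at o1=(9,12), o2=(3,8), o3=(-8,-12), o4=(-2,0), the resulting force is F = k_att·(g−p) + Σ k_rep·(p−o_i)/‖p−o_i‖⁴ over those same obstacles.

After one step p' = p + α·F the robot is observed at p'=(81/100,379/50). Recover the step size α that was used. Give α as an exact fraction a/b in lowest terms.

α = 1/10

F_att = 3/2·(g−p) = 3/2·(-1,4) = (-1.5000,6.0000)
o1: d²=89 > ρ²=48 → inactive
o2: d²=5 ≤ ρ²=48; F_rep = 5·(-2,-1)/5² = (-0.4000,-0.2000)
o3: d²=442 > ρ²=48 → inactive
o4: d²=58 > ρ²=48 → inactive
F = F_att + ΣF_rep = (-1.9000,5.8000)
Δp = p'−p = (-0.1900,0.5800); α = Δx/Fx = (-19/100) / (-19/10) = 1/10
check: Δy/Fy = (29/50) / (29/5) = 1/10 ✓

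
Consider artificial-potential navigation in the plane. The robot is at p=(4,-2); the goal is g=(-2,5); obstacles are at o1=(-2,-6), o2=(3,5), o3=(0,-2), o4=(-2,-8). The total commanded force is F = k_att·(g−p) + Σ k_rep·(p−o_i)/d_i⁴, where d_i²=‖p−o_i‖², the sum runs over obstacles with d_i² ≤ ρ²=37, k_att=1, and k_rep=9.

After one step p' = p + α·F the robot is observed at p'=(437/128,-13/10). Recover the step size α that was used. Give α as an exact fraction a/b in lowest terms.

F_att = 1·(g−p) = 1·(-6,7) = (-6.0000,7.0000)
o1: d²=52 > ρ²=37 → inactive
o2: d²=50 > ρ²=37 → inactive
o3: d²=16 ≤ ρ²=37; F_rep = 9·(4,0)/16² = (0.1406,0.0000)
o4: d²=72 > ρ²=37 → inactive
F = F_att + ΣF_rep = (-5.8594,7.0000)
Δp = p'−p = (-0.5859,0.7000); α = Δx/Fx = (-75/128) / (-375/64) = 1/10
check: Δy/Fy = (7/10) / (7) = 1/10 ✓

α = 1/10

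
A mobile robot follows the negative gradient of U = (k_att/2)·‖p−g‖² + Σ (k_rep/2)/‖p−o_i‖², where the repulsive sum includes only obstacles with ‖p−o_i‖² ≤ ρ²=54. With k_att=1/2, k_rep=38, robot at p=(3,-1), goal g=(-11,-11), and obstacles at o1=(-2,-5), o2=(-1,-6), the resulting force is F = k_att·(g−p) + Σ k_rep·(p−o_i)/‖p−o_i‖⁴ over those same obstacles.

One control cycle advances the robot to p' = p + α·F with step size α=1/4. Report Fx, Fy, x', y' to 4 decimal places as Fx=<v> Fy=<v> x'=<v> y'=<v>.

F_att = 1/2·(g−p) = 1/2·(-14,-10) = (-7.0000,-5.0000)
o1: d²=41 ≤ ρ²=54; F_rep = 38·(5,4)/41² = (0.1130,0.0904)
o2: d²=41 ≤ ρ²=54; F_rep = 38·(4,5)/41² = (0.0904,0.1130)
F = F_att + ΣF_rep = (-6.7965,-4.7965)
p' = p + 1/4·F = (1.3009,-2.1991)

Fx=-6.7965 Fy=-4.7965 x'=1.3009 y'=-2.1991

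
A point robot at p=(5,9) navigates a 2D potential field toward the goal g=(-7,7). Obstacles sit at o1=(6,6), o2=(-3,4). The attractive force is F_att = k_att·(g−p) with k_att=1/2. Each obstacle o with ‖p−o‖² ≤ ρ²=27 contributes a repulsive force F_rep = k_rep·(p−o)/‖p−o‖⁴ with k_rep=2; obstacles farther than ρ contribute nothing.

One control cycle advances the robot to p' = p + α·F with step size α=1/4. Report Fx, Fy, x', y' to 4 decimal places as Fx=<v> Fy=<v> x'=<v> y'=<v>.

Fx=-6.0200 Fy=-0.9400 x'=3.4950 y'=8.7650

F_att = 1/2·(g−p) = 1/2·(-12,-2) = (-6.0000,-1.0000)
o1: d²=10 ≤ ρ²=27; F_rep = 2·(-1,3)/10² = (-0.0200,0.0600)
o2: d²=89 > ρ²=27 → inactive
F = F_att + ΣF_rep = (-6.0200,-0.9400)
p' = p + 1/4·F = (3.4950,8.7650)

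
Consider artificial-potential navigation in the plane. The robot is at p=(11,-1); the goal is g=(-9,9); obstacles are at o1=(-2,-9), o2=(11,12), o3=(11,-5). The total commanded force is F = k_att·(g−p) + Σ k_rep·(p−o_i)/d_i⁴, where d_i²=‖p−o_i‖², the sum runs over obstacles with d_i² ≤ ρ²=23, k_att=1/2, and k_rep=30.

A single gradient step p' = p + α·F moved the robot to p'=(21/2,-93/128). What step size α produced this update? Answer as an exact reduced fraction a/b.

F_att = 1/2·(g−p) = 1/2·(-20,10) = (-10.0000,5.0000)
o1: d²=233 > ρ²=23 → inactive
o2: d²=169 > ρ²=23 → inactive
o3: d²=16 ≤ ρ²=23; F_rep = 30·(0,4)/16² = (0.0000,0.4688)
F = F_att + ΣF_rep = (-10.0000,5.4688)
Δp = p'−p = (-0.5000,0.2734); α = Δx/Fx = (-1/2) / (-10) = 1/20
check: Δy/Fy = (35/128) / (175/32) = 1/20 ✓

α = 1/20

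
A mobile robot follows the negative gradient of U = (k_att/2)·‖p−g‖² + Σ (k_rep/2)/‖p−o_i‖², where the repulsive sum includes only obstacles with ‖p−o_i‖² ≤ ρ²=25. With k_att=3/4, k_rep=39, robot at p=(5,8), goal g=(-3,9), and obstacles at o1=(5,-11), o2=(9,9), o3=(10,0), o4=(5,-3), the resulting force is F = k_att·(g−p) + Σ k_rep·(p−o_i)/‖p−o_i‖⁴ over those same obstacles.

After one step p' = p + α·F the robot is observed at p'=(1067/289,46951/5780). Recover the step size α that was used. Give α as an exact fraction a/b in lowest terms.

F_att = 3/4·(g−p) = 3/4·(-8,1) = (-6.0000,0.7500)
o1: d²=361 > ρ²=25 → inactive
o2: d²=17 ≤ ρ²=25; F_rep = 39·(-4,-1)/17² = (-0.5398,-0.1349)
o3: d²=89 > ρ²=25 → inactive
o4: d²=121 > ρ²=25 → inactive
F = F_att + ΣF_rep = (-6.5398,0.6151)
Δp = p'−p = (-1.3080,0.1230); α = Δx/Fx = (-378/289) / (-1890/289) = 1/5
check: Δy/Fy = (711/5780) / (711/1156) = 1/5 ✓

α = 1/5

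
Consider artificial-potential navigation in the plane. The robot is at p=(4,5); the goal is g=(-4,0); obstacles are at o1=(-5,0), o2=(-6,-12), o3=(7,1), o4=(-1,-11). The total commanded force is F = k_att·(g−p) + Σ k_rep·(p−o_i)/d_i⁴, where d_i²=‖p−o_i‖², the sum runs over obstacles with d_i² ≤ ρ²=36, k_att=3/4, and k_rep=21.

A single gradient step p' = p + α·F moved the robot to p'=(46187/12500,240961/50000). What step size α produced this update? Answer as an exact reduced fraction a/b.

α = 1/20

F_att = 3/4·(g−p) = 3/4·(-8,-5) = (-6.0000,-3.7500)
o1: d²=106 > ρ²=36 → inactive
o2: d²=389 > ρ²=36 → inactive
o3: d²=25 ≤ ρ²=36; F_rep = 21·(-3,4)/25² = (-0.1008,0.1344)
o4: d²=281 > ρ²=36 → inactive
F = F_att + ΣF_rep = (-6.1008,-3.6156)
Δp = p'−p = (-0.3050,-0.1808); α = Δx/Fx = (-3813/12500) / (-3813/625) = 1/20
check: Δy/Fy = (-9039/50000) / (-9039/2500) = 1/20 ✓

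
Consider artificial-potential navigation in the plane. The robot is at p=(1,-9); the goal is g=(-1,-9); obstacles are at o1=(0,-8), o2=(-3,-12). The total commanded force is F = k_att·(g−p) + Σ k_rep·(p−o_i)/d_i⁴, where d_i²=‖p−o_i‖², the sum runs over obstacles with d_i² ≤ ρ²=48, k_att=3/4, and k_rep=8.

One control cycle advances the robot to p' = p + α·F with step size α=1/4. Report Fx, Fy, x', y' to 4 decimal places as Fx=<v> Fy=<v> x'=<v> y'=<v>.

F_att = 3/4·(g−p) = 3/4·(-2,0) = (-1.5000,0.0000)
o1: d²=2 ≤ ρ²=48; F_rep = 8·(1,-1)/2² = (2.0000,-2.0000)
o2: d²=25 ≤ ρ²=48; F_rep = 8·(4,3)/25² = (0.0512,0.0384)
F = F_att + ΣF_rep = (0.5512,-1.9616)
p' = p + 1/4·F = (1.1378,-9.4904)

Fx=0.5512 Fy=-1.9616 x'=1.1378 y'=-9.4904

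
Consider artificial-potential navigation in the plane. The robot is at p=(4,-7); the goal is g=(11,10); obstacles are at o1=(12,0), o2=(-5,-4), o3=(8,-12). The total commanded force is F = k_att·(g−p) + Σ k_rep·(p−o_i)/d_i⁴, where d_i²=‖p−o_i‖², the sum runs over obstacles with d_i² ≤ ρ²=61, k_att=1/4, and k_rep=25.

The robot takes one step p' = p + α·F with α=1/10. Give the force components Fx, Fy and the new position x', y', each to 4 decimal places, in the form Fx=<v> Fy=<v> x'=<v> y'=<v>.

Fx=1.6905 Fy=4.3244 x'=4.1691 y'=-6.5676

F_att = 1/4·(g−p) = 1/4·(7,17) = (1.7500,4.2500)
o1: d²=113 > ρ²=61 → inactive
o2: d²=90 > ρ²=61 → inactive
o3: d²=41 ≤ ρ²=61; F_rep = 25·(-4,5)/41² = (-0.0595,0.0744)
F = F_att + ΣF_rep = (1.6905,4.3244)
p' = p + 1/10·F = (4.1691,-6.5676)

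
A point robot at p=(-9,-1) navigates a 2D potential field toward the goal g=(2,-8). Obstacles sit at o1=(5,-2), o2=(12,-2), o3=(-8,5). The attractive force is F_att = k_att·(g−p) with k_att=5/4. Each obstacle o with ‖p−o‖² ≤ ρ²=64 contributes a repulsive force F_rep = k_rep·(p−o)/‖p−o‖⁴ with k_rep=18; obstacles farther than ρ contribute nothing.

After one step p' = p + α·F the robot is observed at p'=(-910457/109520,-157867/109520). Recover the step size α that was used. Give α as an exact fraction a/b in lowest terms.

α = 1/20

F_att = 5/4·(g−p) = 5/4·(11,-7) = (13.7500,-8.7500)
o1: d²=197 > ρ²=64 → inactive
o2: d²=442 > ρ²=64 → inactive
o3: d²=37 ≤ ρ²=64; F_rep = 18·(-1,-6)/37² = (-0.0131,-0.0789)
F = F_att + ΣF_rep = (13.7369,-8.8289)
Δp = p'−p = (0.6868,-0.4414); α = Δx/Fx = (75223/109520) / (75223/5476) = 1/20
check: Δy/Fy = (-48347/109520) / (-48347/5476) = 1/20 ✓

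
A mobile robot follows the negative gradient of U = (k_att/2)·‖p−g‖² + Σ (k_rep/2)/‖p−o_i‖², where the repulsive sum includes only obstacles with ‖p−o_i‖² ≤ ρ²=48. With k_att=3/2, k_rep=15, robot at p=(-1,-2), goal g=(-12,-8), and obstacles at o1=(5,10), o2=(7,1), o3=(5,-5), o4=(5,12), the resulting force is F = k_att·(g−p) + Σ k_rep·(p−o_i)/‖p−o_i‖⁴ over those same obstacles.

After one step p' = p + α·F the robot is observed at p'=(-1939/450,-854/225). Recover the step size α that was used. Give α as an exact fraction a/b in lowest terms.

α = 1/5

F_att = 3/2·(g−p) = 3/2·(-11,-6) = (-16.5000,-9.0000)
o1: d²=180 > ρ²=48 → inactive
o2: d²=73 > ρ²=48 → inactive
o3: d²=45 ≤ ρ²=48; F_rep = 15·(-6,3)/45² = (-0.0444,0.0222)
o4: d²=232 > ρ²=48 → inactive
F = F_att + ΣF_rep = (-16.5444,-8.9778)
Δp = p'−p = (-3.3089,-1.7956); α = Δx/Fx = (-1489/450) / (-1489/90) = 1/5
check: Δy/Fy = (-404/225) / (-404/45) = 1/5 ✓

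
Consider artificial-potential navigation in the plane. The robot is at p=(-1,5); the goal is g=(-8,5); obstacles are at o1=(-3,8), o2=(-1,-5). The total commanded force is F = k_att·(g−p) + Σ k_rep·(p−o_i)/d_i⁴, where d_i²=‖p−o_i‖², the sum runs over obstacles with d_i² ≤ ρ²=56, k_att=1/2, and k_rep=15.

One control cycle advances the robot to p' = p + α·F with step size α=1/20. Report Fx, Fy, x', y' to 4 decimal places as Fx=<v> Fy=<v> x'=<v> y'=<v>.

F_att = 1/2·(g−p) = 1/2·(-7,0) = (-3.5000,0.0000)
o1: d²=13 ≤ ρ²=56; F_rep = 15·(2,-3)/13² = (0.1775,-0.2663)
o2: d²=100 > ρ²=56 → inactive
F = F_att + ΣF_rep = (-3.3225,-0.2663)
p' = p + 1/20·F = (-1.1661,4.9867)

Fx=-3.3225 Fy=-0.2663 x'=-1.1661 y'=4.9867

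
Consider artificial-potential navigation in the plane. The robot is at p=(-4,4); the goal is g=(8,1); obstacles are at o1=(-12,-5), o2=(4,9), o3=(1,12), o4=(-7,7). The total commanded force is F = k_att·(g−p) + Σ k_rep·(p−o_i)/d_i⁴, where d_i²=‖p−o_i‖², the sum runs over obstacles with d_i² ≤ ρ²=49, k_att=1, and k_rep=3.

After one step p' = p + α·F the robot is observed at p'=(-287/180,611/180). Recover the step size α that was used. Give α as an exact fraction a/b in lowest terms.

F_att = 1·(g−p) = 1·(12,-3) = (12.0000,-3.0000)
o1: d²=145 > ρ²=49 → inactive
o2: d²=89 > ρ²=49 → inactive
o3: d²=89 > ρ²=49 → inactive
o4: d²=18 ≤ ρ²=49; F_rep = 3·(3,-3)/18² = (0.0278,-0.0278)
F = F_att + ΣF_rep = (12.0278,-3.0278)
Δp = p'−p = (2.4056,-0.6056); α = Δx/Fx = (433/180) / (433/36) = 1/5
check: Δy/Fy = (-109/180) / (-109/36) = 1/5 ✓

α = 1/5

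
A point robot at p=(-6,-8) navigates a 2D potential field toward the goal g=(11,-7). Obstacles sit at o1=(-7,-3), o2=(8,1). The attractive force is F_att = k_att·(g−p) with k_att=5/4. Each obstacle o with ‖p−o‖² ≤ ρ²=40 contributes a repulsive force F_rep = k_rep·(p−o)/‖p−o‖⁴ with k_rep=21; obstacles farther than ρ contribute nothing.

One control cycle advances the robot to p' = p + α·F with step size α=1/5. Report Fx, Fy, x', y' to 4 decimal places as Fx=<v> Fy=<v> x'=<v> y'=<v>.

F_att = 5/4·(g−p) = 5/4·(17,1) = (21.2500,1.2500)
o1: d²=26 ≤ ρ²=40; F_rep = 21·(1,-5)/26² = (0.0311,-0.1553)
o2: d²=277 > ρ²=40 → inactive
F = F_att + ΣF_rep = (21.2811,1.0947)
p' = p + 1/5·F = (-1.7438,-7.7811)

Fx=21.2811 Fy=1.0947 x'=-1.7438 y'=-7.7811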